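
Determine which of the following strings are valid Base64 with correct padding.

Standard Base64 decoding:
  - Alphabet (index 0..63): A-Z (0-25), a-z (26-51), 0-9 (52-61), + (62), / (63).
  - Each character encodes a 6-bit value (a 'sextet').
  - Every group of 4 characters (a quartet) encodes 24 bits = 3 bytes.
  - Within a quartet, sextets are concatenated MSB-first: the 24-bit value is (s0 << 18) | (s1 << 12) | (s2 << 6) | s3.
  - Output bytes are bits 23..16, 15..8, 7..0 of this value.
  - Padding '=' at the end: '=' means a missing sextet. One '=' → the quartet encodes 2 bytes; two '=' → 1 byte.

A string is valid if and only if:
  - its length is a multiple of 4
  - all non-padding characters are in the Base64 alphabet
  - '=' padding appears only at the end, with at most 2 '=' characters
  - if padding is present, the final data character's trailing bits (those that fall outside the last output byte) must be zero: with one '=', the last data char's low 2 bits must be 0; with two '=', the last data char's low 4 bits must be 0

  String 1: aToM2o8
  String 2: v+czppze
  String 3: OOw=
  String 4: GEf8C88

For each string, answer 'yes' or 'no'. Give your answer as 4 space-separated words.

String 1: 'aToM2o8' → invalid (len=7 not mult of 4)
String 2: 'v+czppze' → valid
String 3: 'OOw=' → valid
String 4: 'GEf8C88' → invalid (len=7 not mult of 4)

Answer: no yes yes no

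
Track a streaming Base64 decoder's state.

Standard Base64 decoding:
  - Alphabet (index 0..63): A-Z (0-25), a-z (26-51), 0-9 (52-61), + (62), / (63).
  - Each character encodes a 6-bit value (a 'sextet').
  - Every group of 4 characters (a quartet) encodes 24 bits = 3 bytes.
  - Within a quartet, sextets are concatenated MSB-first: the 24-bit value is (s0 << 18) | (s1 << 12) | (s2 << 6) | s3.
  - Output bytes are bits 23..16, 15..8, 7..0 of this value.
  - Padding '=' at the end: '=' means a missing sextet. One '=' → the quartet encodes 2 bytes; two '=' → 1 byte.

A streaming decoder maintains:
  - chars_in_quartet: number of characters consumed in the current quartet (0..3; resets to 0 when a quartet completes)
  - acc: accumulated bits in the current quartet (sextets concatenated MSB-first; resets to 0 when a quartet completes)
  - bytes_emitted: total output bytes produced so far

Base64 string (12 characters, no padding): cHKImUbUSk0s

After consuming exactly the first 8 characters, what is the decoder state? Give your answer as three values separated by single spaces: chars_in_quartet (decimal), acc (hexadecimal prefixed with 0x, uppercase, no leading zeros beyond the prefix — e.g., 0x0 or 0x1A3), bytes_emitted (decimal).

Answer: 0 0x0 6

Derivation:
After char 0 ('c'=28): chars_in_quartet=1 acc=0x1C bytes_emitted=0
After char 1 ('H'=7): chars_in_quartet=2 acc=0x707 bytes_emitted=0
After char 2 ('K'=10): chars_in_quartet=3 acc=0x1C1CA bytes_emitted=0
After char 3 ('I'=8): chars_in_quartet=4 acc=0x707288 -> emit 70 72 88, reset; bytes_emitted=3
After char 4 ('m'=38): chars_in_quartet=1 acc=0x26 bytes_emitted=3
After char 5 ('U'=20): chars_in_quartet=2 acc=0x994 bytes_emitted=3
After char 6 ('b'=27): chars_in_quartet=3 acc=0x2651B bytes_emitted=3
After char 7 ('U'=20): chars_in_quartet=4 acc=0x9946D4 -> emit 99 46 D4, reset; bytes_emitted=6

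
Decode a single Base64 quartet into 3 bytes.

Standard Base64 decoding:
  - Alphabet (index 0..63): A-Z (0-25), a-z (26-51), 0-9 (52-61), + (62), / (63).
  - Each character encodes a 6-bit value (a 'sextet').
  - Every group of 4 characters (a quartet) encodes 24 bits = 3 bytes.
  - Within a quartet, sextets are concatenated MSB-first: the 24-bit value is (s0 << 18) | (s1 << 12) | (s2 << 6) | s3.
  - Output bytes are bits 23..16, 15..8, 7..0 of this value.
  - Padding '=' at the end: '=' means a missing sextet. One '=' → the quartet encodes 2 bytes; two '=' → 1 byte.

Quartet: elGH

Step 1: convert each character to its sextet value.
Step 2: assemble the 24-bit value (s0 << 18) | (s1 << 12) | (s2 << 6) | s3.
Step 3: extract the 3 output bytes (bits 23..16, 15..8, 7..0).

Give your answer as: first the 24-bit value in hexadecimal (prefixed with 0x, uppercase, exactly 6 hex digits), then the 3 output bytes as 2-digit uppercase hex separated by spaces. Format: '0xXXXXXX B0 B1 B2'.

Answer: 0x7A5187 7A 51 87

Derivation:
Sextets: e=30, l=37, G=6, H=7
24-bit: (30<<18) | (37<<12) | (6<<6) | 7
      = 0x780000 | 0x025000 | 0x000180 | 0x000007
      = 0x7A5187
Bytes: (v>>16)&0xFF=7A, (v>>8)&0xFF=51, v&0xFF=87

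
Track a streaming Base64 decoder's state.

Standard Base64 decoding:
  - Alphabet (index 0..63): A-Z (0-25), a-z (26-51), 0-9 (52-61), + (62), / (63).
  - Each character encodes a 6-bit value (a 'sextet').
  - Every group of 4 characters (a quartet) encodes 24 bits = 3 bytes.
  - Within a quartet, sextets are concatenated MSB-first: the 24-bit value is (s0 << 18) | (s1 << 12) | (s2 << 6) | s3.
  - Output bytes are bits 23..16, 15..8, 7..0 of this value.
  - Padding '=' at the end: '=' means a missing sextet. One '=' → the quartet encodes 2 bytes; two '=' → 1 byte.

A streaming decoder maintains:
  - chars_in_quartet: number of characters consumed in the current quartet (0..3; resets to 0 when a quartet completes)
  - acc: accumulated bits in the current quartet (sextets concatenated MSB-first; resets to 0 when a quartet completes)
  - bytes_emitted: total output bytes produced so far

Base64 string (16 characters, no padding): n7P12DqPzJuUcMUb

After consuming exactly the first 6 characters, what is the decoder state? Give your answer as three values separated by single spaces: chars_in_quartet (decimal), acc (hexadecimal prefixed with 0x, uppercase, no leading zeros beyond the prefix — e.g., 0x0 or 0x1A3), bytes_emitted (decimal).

Answer: 2 0xD83 3

Derivation:
After char 0 ('n'=39): chars_in_quartet=1 acc=0x27 bytes_emitted=0
After char 1 ('7'=59): chars_in_quartet=2 acc=0x9FB bytes_emitted=0
After char 2 ('P'=15): chars_in_quartet=3 acc=0x27ECF bytes_emitted=0
After char 3 ('1'=53): chars_in_quartet=4 acc=0x9FB3F5 -> emit 9F B3 F5, reset; bytes_emitted=3
After char 4 ('2'=54): chars_in_quartet=1 acc=0x36 bytes_emitted=3
After char 5 ('D'=3): chars_in_quartet=2 acc=0xD83 bytes_emitted=3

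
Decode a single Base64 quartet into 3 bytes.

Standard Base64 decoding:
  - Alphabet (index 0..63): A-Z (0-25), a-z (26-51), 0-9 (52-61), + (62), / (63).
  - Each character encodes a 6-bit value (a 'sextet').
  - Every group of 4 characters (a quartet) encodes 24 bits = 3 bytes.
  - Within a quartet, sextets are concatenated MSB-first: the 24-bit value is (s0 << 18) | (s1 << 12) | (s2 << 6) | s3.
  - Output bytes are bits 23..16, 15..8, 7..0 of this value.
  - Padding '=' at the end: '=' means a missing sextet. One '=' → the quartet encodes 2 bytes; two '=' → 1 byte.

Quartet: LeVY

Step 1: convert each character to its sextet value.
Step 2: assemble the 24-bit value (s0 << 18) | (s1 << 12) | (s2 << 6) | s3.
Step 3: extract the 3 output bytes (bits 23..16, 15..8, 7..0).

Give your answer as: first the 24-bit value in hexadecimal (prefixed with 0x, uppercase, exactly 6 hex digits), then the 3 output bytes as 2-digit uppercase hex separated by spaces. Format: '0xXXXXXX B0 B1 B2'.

Answer: 0x2DE558 2D E5 58

Derivation:
Sextets: L=11, e=30, V=21, Y=24
24-bit: (11<<18) | (30<<12) | (21<<6) | 24
      = 0x2C0000 | 0x01E000 | 0x000540 | 0x000018
      = 0x2DE558
Bytes: (v>>16)&0xFF=2D, (v>>8)&0xFF=E5, v&0xFF=58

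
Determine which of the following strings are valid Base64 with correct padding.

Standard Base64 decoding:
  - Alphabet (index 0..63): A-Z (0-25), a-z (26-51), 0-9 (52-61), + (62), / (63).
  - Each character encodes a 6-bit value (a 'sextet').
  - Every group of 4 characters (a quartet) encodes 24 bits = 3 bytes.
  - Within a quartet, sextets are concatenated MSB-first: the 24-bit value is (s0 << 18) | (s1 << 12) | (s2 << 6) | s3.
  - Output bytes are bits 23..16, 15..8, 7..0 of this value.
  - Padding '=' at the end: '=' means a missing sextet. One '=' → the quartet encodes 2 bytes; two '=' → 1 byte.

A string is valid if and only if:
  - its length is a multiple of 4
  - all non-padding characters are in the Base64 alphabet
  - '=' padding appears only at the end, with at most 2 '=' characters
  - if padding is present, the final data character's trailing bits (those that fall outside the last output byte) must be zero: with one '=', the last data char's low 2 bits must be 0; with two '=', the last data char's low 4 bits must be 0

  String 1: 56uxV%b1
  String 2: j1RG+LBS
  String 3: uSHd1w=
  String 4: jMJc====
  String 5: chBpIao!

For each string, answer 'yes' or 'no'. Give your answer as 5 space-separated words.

Answer: no yes no no no

Derivation:
String 1: '56uxV%b1' → invalid (bad char(s): ['%'])
String 2: 'j1RG+LBS' → valid
String 3: 'uSHd1w=' → invalid (len=7 not mult of 4)
String 4: 'jMJc====' → invalid (4 pad chars (max 2))
String 5: 'chBpIao!' → invalid (bad char(s): ['!'])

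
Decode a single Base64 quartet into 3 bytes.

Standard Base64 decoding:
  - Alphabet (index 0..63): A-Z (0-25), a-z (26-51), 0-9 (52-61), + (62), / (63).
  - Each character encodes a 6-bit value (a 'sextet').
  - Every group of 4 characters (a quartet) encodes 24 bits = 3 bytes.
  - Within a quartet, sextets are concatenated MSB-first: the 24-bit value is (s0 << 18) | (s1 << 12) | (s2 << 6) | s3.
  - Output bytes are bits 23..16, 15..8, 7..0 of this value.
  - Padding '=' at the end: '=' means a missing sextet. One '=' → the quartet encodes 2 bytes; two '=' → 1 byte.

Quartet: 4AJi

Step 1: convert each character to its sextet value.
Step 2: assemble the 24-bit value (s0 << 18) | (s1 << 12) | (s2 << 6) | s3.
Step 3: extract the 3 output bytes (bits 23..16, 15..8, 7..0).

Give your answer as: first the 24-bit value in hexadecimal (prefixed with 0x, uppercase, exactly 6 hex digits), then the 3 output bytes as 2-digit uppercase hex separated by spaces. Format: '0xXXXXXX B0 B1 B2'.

Sextets: 4=56, A=0, J=9, i=34
24-bit: (56<<18) | (0<<12) | (9<<6) | 34
      = 0xE00000 | 0x000000 | 0x000240 | 0x000022
      = 0xE00262
Bytes: (v>>16)&0xFF=E0, (v>>8)&0xFF=02, v&0xFF=62

Answer: 0xE00262 E0 02 62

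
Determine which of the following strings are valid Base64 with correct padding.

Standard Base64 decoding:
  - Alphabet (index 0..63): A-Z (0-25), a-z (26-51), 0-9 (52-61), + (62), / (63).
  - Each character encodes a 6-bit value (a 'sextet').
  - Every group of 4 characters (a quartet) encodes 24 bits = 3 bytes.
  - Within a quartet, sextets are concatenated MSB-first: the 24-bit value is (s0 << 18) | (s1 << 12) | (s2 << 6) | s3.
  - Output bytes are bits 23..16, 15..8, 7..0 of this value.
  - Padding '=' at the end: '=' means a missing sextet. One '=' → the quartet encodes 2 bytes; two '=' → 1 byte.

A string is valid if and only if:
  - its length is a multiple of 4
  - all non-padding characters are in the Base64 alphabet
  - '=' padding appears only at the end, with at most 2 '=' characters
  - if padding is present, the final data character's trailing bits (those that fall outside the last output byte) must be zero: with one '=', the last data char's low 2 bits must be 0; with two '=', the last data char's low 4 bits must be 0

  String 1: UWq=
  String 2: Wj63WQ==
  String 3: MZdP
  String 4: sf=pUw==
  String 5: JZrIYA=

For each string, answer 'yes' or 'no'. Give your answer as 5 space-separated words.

String 1: 'UWq=' → invalid (bad trailing bits)
String 2: 'Wj63WQ==' → valid
String 3: 'MZdP' → valid
String 4: 'sf=pUw==' → invalid (bad char(s): ['=']; '=' in middle)
String 5: 'JZrIYA=' → invalid (len=7 not mult of 4)

Answer: no yes yes no no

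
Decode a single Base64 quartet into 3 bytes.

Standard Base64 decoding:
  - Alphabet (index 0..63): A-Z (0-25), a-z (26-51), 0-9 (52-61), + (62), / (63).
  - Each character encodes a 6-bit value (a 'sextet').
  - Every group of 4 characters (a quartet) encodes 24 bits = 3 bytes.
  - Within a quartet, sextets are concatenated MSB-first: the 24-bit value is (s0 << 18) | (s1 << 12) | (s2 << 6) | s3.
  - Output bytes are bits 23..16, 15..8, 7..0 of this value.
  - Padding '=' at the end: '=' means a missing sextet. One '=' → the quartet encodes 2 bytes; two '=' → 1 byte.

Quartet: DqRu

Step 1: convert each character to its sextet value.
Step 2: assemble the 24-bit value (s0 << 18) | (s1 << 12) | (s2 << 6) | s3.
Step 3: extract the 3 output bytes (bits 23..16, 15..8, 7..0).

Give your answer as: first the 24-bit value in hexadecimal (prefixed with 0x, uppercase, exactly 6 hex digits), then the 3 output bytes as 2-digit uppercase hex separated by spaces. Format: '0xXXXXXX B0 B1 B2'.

Answer: 0x0EA46E 0E A4 6E

Derivation:
Sextets: D=3, q=42, R=17, u=46
24-bit: (3<<18) | (42<<12) | (17<<6) | 46
      = 0x0C0000 | 0x02A000 | 0x000440 | 0x00002E
      = 0x0EA46E
Bytes: (v>>16)&0xFF=0E, (v>>8)&0xFF=A4, v&0xFF=6E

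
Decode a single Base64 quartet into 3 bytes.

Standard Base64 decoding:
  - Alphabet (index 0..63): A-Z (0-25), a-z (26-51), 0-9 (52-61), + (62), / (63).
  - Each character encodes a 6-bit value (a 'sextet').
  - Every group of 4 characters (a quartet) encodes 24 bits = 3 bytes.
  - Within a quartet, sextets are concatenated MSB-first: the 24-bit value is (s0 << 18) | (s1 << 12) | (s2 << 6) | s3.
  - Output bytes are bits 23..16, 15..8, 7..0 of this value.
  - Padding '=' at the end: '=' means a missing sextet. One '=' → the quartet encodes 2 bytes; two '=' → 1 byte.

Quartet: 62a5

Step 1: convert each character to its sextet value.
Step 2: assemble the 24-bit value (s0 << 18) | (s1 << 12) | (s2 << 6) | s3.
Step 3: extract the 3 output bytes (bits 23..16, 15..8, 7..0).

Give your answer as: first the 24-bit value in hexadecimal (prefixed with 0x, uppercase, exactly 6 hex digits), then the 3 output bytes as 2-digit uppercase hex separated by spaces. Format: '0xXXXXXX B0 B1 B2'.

Answer: 0xEB66B9 EB 66 B9

Derivation:
Sextets: 6=58, 2=54, a=26, 5=57
24-bit: (58<<18) | (54<<12) | (26<<6) | 57
      = 0xE80000 | 0x036000 | 0x000680 | 0x000039
      = 0xEB66B9
Bytes: (v>>16)&0xFF=EB, (v>>8)&0xFF=66, v&0xFF=B9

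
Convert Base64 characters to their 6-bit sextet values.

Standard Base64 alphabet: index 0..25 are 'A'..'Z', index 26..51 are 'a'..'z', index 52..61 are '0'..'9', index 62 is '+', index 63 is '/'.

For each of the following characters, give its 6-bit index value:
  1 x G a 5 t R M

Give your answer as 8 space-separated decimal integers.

Answer: 53 49 6 26 57 45 17 12

Derivation:
'1': 0..9 range, 52 + ord('1') − ord('0') = 53
'x': a..z range, 26 + ord('x') − ord('a') = 49
'G': A..Z range, ord('G') − ord('A') = 6
'a': a..z range, 26 + ord('a') − ord('a') = 26
'5': 0..9 range, 52 + ord('5') − ord('0') = 57
't': a..z range, 26 + ord('t') − ord('a') = 45
'R': A..Z range, ord('R') − ord('A') = 17
'M': A..Z range, ord('M') − ord('A') = 12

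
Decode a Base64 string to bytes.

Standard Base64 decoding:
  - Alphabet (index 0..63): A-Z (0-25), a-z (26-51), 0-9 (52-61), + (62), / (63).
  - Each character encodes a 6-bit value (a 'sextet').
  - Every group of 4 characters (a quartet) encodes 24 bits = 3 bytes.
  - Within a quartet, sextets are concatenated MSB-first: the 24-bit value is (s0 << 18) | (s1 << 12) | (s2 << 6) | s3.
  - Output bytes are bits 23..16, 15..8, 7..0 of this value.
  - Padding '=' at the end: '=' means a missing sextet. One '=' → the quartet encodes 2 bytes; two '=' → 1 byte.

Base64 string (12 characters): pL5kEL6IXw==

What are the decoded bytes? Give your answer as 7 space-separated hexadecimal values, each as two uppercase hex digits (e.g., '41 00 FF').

Answer: A4 BE 64 10 BE 88 5F

Derivation:
After char 0 ('p'=41): chars_in_quartet=1 acc=0x29 bytes_emitted=0
After char 1 ('L'=11): chars_in_quartet=2 acc=0xA4B bytes_emitted=0
After char 2 ('5'=57): chars_in_quartet=3 acc=0x292F9 bytes_emitted=0
After char 3 ('k'=36): chars_in_quartet=4 acc=0xA4BE64 -> emit A4 BE 64, reset; bytes_emitted=3
After char 4 ('E'=4): chars_in_quartet=1 acc=0x4 bytes_emitted=3
After char 5 ('L'=11): chars_in_quartet=2 acc=0x10B bytes_emitted=3
After char 6 ('6'=58): chars_in_quartet=3 acc=0x42FA bytes_emitted=3
After char 7 ('I'=8): chars_in_quartet=4 acc=0x10BE88 -> emit 10 BE 88, reset; bytes_emitted=6
After char 8 ('X'=23): chars_in_quartet=1 acc=0x17 bytes_emitted=6
After char 9 ('w'=48): chars_in_quartet=2 acc=0x5F0 bytes_emitted=6
Padding '==': partial quartet acc=0x5F0 -> emit 5F; bytes_emitted=7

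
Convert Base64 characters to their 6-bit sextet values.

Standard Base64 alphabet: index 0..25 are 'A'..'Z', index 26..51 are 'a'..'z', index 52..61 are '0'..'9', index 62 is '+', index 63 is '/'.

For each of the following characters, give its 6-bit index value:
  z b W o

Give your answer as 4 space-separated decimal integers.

Answer: 51 27 22 40

Derivation:
'z': a..z range, 26 + ord('z') − ord('a') = 51
'b': a..z range, 26 + ord('b') − ord('a') = 27
'W': A..Z range, ord('W') − ord('A') = 22
'o': a..z range, 26 + ord('o') − ord('a') = 40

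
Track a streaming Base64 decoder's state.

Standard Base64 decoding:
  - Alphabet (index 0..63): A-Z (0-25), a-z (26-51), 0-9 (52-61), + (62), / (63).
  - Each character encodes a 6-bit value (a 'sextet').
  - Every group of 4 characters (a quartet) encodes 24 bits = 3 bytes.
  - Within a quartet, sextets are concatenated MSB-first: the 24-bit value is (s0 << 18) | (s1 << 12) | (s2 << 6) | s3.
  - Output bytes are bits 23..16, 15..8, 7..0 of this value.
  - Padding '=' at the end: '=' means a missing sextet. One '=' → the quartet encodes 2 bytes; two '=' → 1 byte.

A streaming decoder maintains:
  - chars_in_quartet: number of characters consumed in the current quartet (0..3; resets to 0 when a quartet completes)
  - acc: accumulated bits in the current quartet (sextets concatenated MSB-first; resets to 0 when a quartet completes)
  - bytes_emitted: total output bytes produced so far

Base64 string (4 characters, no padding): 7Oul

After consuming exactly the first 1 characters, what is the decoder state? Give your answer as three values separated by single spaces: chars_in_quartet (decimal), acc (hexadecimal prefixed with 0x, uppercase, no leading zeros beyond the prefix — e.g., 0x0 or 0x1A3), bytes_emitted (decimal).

Answer: 1 0x3B 0

Derivation:
After char 0 ('7'=59): chars_in_quartet=1 acc=0x3B bytes_emitted=0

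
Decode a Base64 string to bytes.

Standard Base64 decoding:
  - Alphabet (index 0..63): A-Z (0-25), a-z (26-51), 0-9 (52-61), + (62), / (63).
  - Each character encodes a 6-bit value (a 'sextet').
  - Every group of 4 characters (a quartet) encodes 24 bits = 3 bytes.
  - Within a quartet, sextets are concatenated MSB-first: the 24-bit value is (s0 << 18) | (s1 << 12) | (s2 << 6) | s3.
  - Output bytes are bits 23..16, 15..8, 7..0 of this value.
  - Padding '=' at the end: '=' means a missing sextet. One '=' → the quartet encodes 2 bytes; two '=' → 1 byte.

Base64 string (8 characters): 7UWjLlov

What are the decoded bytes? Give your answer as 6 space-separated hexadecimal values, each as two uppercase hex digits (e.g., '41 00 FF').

After char 0 ('7'=59): chars_in_quartet=1 acc=0x3B bytes_emitted=0
After char 1 ('U'=20): chars_in_quartet=2 acc=0xED4 bytes_emitted=0
After char 2 ('W'=22): chars_in_quartet=3 acc=0x3B516 bytes_emitted=0
After char 3 ('j'=35): chars_in_quartet=4 acc=0xED45A3 -> emit ED 45 A3, reset; bytes_emitted=3
After char 4 ('L'=11): chars_in_quartet=1 acc=0xB bytes_emitted=3
After char 5 ('l'=37): chars_in_quartet=2 acc=0x2E5 bytes_emitted=3
After char 6 ('o'=40): chars_in_quartet=3 acc=0xB968 bytes_emitted=3
After char 7 ('v'=47): chars_in_quartet=4 acc=0x2E5A2F -> emit 2E 5A 2F, reset; bytes_emitted=6

Answer: ED 45 A3 2E 5A 2F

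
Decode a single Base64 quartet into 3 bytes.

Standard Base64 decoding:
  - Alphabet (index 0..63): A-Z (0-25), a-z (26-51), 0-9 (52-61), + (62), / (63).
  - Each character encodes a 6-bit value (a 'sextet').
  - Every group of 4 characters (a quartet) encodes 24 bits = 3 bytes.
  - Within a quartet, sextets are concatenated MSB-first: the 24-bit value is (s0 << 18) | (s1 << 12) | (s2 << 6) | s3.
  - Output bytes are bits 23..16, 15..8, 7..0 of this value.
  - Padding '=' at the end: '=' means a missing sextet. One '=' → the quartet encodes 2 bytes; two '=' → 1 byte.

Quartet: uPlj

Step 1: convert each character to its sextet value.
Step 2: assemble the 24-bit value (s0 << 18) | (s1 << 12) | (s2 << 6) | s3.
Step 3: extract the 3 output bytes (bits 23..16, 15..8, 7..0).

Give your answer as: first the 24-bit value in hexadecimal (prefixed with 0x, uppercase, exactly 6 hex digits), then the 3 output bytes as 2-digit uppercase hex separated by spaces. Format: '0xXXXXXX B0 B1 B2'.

Answer: 0xB8F963 B8 F9 63

Derivation:
Sextets: u=46, P=15, l=37, j=35
24-bit: (46<<18) | (15<<12) | (37<<6) | 35
      = 0xB80000 | 0x00F000 | 0x000940 | 0x000023
      = 0xB8F963
Bytes: (v>>16)&0xFF=B8, (v>>8)&0xFF=F9, v&0xFF=63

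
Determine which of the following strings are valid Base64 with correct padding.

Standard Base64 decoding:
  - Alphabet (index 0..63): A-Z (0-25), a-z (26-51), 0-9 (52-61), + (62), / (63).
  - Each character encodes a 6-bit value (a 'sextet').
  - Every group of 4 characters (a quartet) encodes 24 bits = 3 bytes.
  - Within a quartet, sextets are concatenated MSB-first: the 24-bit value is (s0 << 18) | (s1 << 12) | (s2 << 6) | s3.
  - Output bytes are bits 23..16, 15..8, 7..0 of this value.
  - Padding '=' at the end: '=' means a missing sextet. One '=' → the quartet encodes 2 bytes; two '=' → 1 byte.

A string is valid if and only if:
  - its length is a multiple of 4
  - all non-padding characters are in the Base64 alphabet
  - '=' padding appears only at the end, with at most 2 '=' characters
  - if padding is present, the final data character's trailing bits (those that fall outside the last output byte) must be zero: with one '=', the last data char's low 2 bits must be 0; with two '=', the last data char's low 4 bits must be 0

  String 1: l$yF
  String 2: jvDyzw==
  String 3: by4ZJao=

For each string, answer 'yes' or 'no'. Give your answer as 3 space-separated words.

String 1: 'l$yF' → invalid (bad char(s): ['$'])
String 2: 'jvDyzw==' → valid
String 3: 'by4ZJao=' → valid

Answer: no yes yes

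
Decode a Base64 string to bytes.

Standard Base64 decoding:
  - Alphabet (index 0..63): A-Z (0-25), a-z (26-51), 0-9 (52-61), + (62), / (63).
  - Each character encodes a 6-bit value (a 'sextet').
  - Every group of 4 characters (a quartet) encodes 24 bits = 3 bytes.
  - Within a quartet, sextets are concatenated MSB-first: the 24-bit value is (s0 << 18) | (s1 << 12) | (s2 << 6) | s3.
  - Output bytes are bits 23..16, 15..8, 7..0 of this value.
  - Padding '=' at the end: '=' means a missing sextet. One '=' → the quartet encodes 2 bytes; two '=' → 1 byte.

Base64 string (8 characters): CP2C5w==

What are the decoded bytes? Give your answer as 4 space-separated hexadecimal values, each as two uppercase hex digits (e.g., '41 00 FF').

After char 0 ('C'=2): chars_in_quartet=1 acc=0x2 bytes_emitted=0
After char 1 ('P'=15): chars_in_quartet=2 acc=0x8F bytes_emitted=0
After char 2 ('2'=54): chars_in_quartet=3 acc=0x23F6 bytes_emitted=0
After char 3 ('C'=2): chars_in_quartet=4 acc=0x8FD82 -> emit 08 FD 82, reset; bytes_emitted=3
After char 4 ('5'=57): chars_in_quartet=1 acc=0x39 bytes_emitted=3
After char 5 ('w'=48): chars_in_quartet=2 acc=0xE70 bytes_emitted=3
Padding '==': partial quartet acc=0xE70 -> emit E7; bytes_emitted=4

Answer: 08 FD 82 E7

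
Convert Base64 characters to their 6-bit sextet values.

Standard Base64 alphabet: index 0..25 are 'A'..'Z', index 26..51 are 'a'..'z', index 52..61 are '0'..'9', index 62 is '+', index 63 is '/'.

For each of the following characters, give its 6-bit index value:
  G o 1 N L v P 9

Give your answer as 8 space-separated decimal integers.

'G': A..Z range, ord('G') − ord('A') = 6
'o': a..z range, 26 + ord('o') − ord('a') = 40
'1': 0..9 range, 52 + ord('1') − ord('0') = 53
'N': A..Z range, ord('N') − ord('A') = 13
'L': A..Z range, ord('L') − ord('A') = 11
'v': a..z range, 26 + ord('v') − ord('a') = 47
'P': A..Z range, ord('P') − ord('A') = 15
'9': 0..9 range, 52 + ord('9') − ord('0') = 61

Answer: 6 40 53 13 11 47 15 61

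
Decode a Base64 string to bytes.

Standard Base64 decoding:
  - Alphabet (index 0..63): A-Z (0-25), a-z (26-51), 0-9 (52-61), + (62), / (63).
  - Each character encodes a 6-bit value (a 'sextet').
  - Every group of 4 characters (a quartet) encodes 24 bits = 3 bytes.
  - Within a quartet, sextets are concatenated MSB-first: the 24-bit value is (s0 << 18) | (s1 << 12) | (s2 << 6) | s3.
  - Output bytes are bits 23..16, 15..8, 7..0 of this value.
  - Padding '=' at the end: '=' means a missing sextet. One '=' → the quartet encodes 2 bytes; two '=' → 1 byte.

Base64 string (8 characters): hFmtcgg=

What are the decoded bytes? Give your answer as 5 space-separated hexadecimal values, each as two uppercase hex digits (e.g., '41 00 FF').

After char 0 ('h'=33): chars_in_quartet=1 acc=0x21 bytes_emitted=0
After char 1 ('F'=5): chars_in_quartet=2 acc=0x845 bytes_emitted=0
After char 2 ('m'=38): chars_in_quartet=3 acc=0x21166 bytes_emitted=0
After char 3 ('t'=45): chars_in_quartet=4 acc=0x8459AD -> emit 84 59 AD, reset; bytes_emitted=3
After char 4 ('c'=28): chars_in_quartet=1 acc=0x1C bytes_emitted=3
After char 5 ('g'=32): chars_in_quartet=2 acc=0x720 bytes_emitted=3
After char 6 ('g'=32): chars_in_quartet=3 acc=0x1C820 bytes_emitted=3
Padding '=': partial quartet acc=0x1C820 -> emit 72 08; bytes_emitted=5

Answer: 84 59 AD 72 08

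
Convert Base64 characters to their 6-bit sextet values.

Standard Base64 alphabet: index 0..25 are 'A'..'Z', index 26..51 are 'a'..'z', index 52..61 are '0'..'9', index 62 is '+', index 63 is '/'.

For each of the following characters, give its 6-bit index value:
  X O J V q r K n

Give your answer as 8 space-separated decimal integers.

'X': A..Z range, ord('X') − ord('A') = 23
'O': A..Z range, ord('O') − ord('A') = 14
'J': A..Z range, ord('J') − ord('A') = 9
'V': A..Z range, ord('V') − ord('A') = 21
'q': a..z range, 26 + ord('q') − ord('a') = 42
'r': a..z range, 26 + ord('r') − ord('a') = 43
'K': A..Z range, ord('K') − ord('A') = 10
'n': a..z range, 26 + ord('n') − ord('a') = 39

Answer: 23 14 9 21 42 43 10 39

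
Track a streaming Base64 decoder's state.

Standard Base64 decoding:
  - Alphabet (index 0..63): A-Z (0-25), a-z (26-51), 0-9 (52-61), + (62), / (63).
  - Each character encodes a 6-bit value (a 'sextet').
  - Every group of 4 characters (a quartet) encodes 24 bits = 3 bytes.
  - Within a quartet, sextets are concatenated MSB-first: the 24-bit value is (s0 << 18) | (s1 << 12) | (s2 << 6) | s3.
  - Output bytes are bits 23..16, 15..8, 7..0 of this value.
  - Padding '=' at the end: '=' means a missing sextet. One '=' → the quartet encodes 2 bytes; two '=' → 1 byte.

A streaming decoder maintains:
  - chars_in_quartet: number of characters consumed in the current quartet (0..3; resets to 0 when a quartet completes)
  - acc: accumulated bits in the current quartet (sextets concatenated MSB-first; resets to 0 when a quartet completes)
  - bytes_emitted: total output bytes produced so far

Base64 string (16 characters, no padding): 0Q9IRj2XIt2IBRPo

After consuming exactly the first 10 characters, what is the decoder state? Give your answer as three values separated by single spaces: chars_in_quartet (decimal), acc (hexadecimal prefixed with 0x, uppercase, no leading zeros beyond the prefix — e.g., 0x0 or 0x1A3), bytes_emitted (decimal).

Answer: 2 0x22D 6

Derivation:
After char 0 ('0'=52): chars_in_quartet=1 acc=0x34 bytes_emitted=0
After char 1 ('Q'=16): chars_in_quartet=2 acc=0xD10 bytes_emitted=0
After char 2 ('9'=61): chars_in_quartet=3 acc=0x3443D bytes_emitted=0
After char 3 ('I'=8): chars_in_quartet=4 acc=0xD10F48 -> emit D1 0F 48, reset; bytes_emitted=3
After char 4 ('R'=17): chars_in_quartet=1 acc=0x11 bytes_emitted=3
After char 5 ('j'=35): chars_in_quartet=2 acc=0x463 bytes_emitted=3
After char 6 ('2'=54): chars_in_quartet=3 acc=0x118F6 bytes_emitted=3
After char 7 ('X'=23): chars_in_quartet=4 acc=0x463D97 -> emit 46 3D 97, reset; bytes_emitted=6
After char 8 ('I'=8): chars_in_quartet=1 acc=0x8 bytes_emitted=6
After char 9 ('t'=45): chars_in_quartet=2 acc=0x22D bytes_emitted=6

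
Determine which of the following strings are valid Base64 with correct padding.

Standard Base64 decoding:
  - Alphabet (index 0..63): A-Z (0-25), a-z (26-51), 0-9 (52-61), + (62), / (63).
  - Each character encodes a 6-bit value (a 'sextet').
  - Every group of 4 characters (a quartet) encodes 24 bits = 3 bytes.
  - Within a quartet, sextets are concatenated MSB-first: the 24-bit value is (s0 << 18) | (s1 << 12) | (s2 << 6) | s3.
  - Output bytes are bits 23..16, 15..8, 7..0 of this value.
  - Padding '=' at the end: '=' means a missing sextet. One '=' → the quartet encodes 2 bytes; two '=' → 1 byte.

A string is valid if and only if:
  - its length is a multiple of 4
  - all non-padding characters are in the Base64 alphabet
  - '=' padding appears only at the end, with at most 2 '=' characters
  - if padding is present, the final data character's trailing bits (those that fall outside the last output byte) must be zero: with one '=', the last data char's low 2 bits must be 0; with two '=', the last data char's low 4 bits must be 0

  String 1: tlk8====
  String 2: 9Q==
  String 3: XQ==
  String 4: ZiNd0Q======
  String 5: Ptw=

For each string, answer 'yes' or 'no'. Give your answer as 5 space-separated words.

Answer: no yes yes no yes

Derivation:
String 1: 'tlk8====' → invalid (4 pad chars (max 2))
String 2: '9Q==' → valid
String 3: 'XQ==' → valid
String 4: 'ZiNd0Q======' → invalid (6 pad chars (max 2))
String 5: 'Ptw=' → valid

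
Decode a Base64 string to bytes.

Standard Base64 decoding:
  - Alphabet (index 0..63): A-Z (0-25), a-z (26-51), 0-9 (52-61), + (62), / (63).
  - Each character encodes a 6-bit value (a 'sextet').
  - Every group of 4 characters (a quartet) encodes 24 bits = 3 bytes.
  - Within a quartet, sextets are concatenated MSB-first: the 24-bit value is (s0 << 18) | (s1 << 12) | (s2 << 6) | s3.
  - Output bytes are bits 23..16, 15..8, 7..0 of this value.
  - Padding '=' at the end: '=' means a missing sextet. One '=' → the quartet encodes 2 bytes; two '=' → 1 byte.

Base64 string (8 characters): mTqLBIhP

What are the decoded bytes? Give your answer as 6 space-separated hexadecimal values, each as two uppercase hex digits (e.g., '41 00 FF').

After char 0 ('m'=38): chars_in_quartet=1 acc=0x26 bytes_emitted=0
After char 1 ('T'=19): chars_in_quartet=2 acc=0x993 bytes_emitted=0
After char 2 ('q'=42): chars_in_quartet=3 acc=0x264EA bytes_emitted=0
After char 3 ('L'=11): chars_in_quartet=4 acc=0x993A8B -> emit 99 3A 8B, reset; bytes_emitted=3
After char 4 ('B'=1): chars_in_quartet=1 acc=0x1 bytes_emitted=3
After char 5 ('I'=8): chars_in_quartet=2 acc=0x48 bytes_emitted=3
After char 6 ('h'=33): chars_in_quartet=3 acc=0x1221 bytes_emitted=3
After char 7 ('P'=15): chars_in_quartet=4 acc=0x4884F -> emit 04 88 4F, reset; bytes_emitted=6

Answer: 99 3A 8B 04 88 4F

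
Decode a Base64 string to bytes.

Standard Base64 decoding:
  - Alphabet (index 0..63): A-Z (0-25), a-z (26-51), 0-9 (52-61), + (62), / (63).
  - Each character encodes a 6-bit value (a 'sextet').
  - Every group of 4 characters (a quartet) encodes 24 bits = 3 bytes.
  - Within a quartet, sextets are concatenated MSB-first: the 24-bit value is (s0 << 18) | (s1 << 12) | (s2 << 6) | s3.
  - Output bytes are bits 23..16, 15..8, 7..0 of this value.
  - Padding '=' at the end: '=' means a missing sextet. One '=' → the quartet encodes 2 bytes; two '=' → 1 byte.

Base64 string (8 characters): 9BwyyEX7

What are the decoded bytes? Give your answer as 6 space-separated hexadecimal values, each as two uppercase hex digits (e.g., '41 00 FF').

Answer: F4 1C 32 C8 45 FB

Derivation:
After char 0 ('9'=61): chars_in_quartet=1 acc=0x3D bytes_emitted=0
After char 1 ('B'=1): chars_in_quartet=2 acc=0xF41 bytes_emitted=0
After char 2 ('w'=48): chars_in_quartet=3 acc=0x3D070 bytes_emitted=0
After char 3 ('y'=50): chars_in_quartet=4 acc=0xF41C32 -> emit F4 1C 32, reset; bytes_emitted=3
After char 4 ('y'=50): chars_in_quartet=1 acc=0x32 bytes_emitted=3
After char 5 ('E'=4): chars_in_quartet=2 acc=0xC84 bytes_emitted=3
After char 6 ('X'=23): chars_in_quartet=3 acc=0x32117 bytes_emitted=3
After char 7 ('7'=59): chars_in_quartet=4 acc=0xC845FB -> emit C8 45 FB, reset; bytes_emitted=6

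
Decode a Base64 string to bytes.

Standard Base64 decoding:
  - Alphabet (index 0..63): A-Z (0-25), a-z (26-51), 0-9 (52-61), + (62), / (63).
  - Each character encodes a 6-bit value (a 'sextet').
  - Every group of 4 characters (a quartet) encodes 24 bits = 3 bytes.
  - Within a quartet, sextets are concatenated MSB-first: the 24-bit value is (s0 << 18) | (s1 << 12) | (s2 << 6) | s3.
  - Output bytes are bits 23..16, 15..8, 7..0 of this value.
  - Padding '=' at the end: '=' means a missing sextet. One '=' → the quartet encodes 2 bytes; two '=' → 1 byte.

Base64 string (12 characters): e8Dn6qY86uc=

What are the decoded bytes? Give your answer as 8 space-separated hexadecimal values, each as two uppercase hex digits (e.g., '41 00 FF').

Answer: 7B C0 E7 EA A6 3C EA E7

Derivation:
After char 0 ('e'=30): chars_in_quartet=1 acc=0x1E bytes_emitted=0
After char 1 ('8'=60): chars_in_quartet=2 acc=0x7BC bytes_emitted=0
After char 2 ('D'=3): chars_in_quartet=3 acc=0x1EF03 bytes_emitted=0
After char 3 ('n'=39): chars_in_quartet=4 acc=0x7BC0E7 -> emit 7B C0 E7, reset; bytes_emitted=3
After char 4 ('6'=58): chars_in_quartet=1 acc=0x3A bytes_emitted=3
After char 5 ('q'=42): chars_in_quartet=2 acc=0xEAA bytes_emitted=3
After char 6 ('Y'=24): chars_in_quartet=3 acc=0x3AA98 bytes_emitted=3
After char 7 ('8'=60): chars_in_quartet=4 acc=0xEAA63C -> emit EA A6 3C, reset; bytes_emitted=6
After char 8 ('6'=58): chars_in_quartet=1 acc=0x3A bytes_emitted=6
After char 9 ('u'=46): chars_in_quartet=2 acc=0xEAE bytes_emitted=6
After char 10 ('c'=28): chars_in_quartet=3 acc=0x3AB9C bytes_emitted=6
Padding '=': partial quartet acc=0x3AB9C -> emit EA E7; bytes_emitted=8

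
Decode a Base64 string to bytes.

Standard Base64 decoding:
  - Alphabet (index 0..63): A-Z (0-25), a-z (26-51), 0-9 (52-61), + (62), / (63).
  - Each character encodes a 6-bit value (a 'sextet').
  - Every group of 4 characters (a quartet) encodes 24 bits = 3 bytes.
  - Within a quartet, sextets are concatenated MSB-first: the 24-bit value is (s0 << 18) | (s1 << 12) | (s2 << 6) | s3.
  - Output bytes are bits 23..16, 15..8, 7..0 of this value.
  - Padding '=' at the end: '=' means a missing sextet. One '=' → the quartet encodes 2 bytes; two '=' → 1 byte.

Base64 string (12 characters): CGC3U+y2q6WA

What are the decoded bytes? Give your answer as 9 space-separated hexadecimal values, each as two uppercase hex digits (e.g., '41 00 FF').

After char 0 ('C'=2): chars_in_quartet=1 acc=0x2 bytes_emitted=0
After char 1 ('G'=6): chars_in_quartet=2 acc=0x86 bytes_emitted=0
After char 2 ('C'=2): chars_in_quartet=3 acc=0x2182 bytes_emitted=0
After char 3 ('3'=55): chars_in_quartet=4 acc=0x860B7 -> emit 08 60 B7, reset; bytes_emitted=3
After char 4 ('U'=20): chars_in_quartet=1 acc=0x14 bytes_emitted=3
After char 5 ('+'=62): chars_in_quartet=2 acc=0x53E bytes_emitted=3
After char 6 ('y'=50): chars_in_quartet=3 acc=0x14FB2 bytes_emitted=3
After char 7 ('2'=54): chars_in_quartet=4 acc=0x53ECB6 -> emit 53 EC B6, reset; bytes_emitted=6
After char 8 ('q'=42): chars_in_quartet=1 acc=0x2A bytes_emitted=6
After char 9 ('6'=58): chars_in_quartet=2 acc=0xABA bytes_emitted=6
After char 10 ('W'=22): chars_in_quartet=3 acc=0x2AE96 bytes_emitted=6
After char 11 ('A'=0): chars_in_quartet=4 acc=0xABA580 -> emit AB A5 80, reset; bytes_emitted=9

Answer: 08 60 B7 53 EC B6 AB A5 80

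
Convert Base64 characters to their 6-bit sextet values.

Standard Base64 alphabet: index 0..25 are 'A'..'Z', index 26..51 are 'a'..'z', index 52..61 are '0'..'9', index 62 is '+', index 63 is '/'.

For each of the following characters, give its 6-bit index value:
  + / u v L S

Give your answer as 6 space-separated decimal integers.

'+': index 62
'/': index 63
'u': a..z range, 26 + ord('u') − ord('a') = 46
'v': a..z range, 26 + ord('v') − ord('a') = 47
'L': A..Z range, ord('L') − ord('A') = 11
'S': A..Z range, ord('S') − ord('A') = 18

Answer: 62 63 46 47 11 18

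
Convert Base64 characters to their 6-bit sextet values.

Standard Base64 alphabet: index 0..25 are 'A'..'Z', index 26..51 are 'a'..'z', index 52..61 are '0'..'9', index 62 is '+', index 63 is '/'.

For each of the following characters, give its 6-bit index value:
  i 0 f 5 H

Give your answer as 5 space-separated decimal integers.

'i': a..z range, 26 + ord('i') − ord('a') = 34
'0': 0..9 range, 52 + ord('0') − ord('0') = 52
'f': a..z range, 26 + ord('f') − ord('a') = 31
'5': 0..9 range, 52 + ord('5') − ord('0') = 57
'H': A..Z range, ord('H') − ord('A') = 7

Answer: 34 52 31 57 7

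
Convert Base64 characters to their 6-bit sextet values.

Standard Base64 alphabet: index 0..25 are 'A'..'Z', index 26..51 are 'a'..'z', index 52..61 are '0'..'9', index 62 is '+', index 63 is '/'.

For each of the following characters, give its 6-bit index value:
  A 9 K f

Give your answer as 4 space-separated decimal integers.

Answer: 0 61 10 31

Derivation:
'A': A..Z range, ord('A') − ord('A') = 0
'9': 0..9 range, 52 + ord('9') − ord('0') = 61
'K': A..Z range, ord('K') − ord('A') = 10
'f': a..z range, 26 + ord('f') − ord('a') = 31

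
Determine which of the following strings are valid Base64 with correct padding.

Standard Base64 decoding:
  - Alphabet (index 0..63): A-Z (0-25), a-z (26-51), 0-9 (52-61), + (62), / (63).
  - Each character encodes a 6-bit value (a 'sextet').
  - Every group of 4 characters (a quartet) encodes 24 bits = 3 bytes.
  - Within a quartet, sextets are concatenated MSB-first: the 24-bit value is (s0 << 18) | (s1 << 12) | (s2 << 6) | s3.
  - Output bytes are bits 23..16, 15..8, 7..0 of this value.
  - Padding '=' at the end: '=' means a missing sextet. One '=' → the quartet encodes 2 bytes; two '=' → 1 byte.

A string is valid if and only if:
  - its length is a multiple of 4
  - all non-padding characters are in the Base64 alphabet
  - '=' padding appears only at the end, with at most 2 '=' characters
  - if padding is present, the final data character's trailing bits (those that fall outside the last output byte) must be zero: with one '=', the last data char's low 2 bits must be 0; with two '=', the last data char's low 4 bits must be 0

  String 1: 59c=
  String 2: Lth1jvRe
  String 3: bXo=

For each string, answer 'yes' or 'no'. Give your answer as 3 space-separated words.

Answer: yes yes yes

Derivation:
String 1: '59c=' → valid
String 2: 'Lth1jvRe' → valid
String 3: 'bXo=' → valid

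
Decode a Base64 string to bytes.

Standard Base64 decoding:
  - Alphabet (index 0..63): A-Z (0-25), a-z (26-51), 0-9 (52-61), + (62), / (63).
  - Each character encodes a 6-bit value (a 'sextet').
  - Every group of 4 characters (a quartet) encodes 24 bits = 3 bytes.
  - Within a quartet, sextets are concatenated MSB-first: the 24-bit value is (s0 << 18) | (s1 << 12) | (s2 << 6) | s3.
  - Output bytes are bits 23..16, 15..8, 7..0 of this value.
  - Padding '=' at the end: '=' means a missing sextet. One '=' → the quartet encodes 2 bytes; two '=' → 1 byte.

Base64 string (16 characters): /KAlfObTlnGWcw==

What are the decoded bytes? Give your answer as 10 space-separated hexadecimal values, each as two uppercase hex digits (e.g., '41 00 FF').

Answer: FC A0 25 7C E6 D3 96 71 96 73

Derivation:
After char 0 ('/'=63): chars_in_quartet=1 acc=0x3F bytes_emitted=0
After char 1 ('K'=10): chars_in_quartet=2 acc=0xFCA bytes_emitted=0
After char 2 ('A'=0): chars_in_quartet=3 acc=0x3F280 bytes_emitted=0
After char 3 ('l'=37): chars_in_quartet=4 acc=0xFCA025 -> emit FC A0 25, reset; bytes_emitted=3
After char 4 ('f'=31): chars_in_quartet=1 acc=0x1F bytes_emitted=3
After char 5 ('O'=14): chars_in_quartet=2 acc=0x7CE bytes_emitted=3
After char 6 ('b'=27): chars_in_quartet=3 acc=0x1F39B bytes_emitted=3
After char 7 ('T'=19): chars_in_quartet=4 acc=0x7CE6D3 -> emit 7C E6 D3, reset; bytes_emitted=6
After char 8 ('l'=37): chars_in_quartet=1 acc=0x25 bytes_emitted=6
After char 9 ('n'=39): chars_in_quartet=2 acc=0x967 bytes_emitted=6
After char 10 ('G'=6): chars_in_quartet=3 acc=0x259C6 bytes_emitted=6
After char 11 ('W'=22): chars_in_quartet=4 acc=0x967196 -> emit 96 71 96, reset; bytes_emitted=9
After char 12 ('c'=28): chars_in_quartet=1 acc=0x1C bytes_emitted=9
After char 13 ('w'=48): chars_in_quartet=2 acc=0x730 bytes_emitted=9
Padding '==': partial quartet acc=0x730 -> emit 73; bytes_emitted=10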